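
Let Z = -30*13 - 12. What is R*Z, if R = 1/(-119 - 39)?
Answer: 201/79 ≈ 2.5443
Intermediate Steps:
Z = -402 (Z = -390 - 12 = -402)
R = -1/158 (R = 1/(-158) = -1/158 ≈ -0.0063291)
R*Z = -1/158*(-402) = 201/79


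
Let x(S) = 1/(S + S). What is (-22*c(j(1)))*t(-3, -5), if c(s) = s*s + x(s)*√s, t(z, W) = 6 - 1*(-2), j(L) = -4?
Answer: -2816 + 44*I ≈ -2816.0 + 44.0*I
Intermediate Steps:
x(S) = 1/(2*S)
t(z, W) = 8 (t(z, W) = 6 + 2 = 8)
c(s) = s² + 1/(2*√s) (c(s) = s*s + (1/(2*s))*√s = s² + 1/(2*√s))
(-22*c(j(1)))*t(-3, -5) = -22*((-4)² + 1/(2*√(-4)))*8 = -22*(16 + (-I/2)/2)*8 = -22*(16 - I/4)*8 = (-352 + 11*I/2)*8 = -2816 + 44*I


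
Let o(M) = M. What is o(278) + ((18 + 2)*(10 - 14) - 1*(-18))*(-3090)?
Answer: 191858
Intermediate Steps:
o(278) + ((18 + 2)*(10 - 14) - 1*(-18))*(-3090) = 278 + ((18 + 2)*(10 - 14) - 1*(-18))*(-3090) = 278 + (20*(-4) + 18)*(-3090) = 278 + (-80 + 18)*(-3090) = 278 - 62*(-3090) = 278 + 191580 = 191858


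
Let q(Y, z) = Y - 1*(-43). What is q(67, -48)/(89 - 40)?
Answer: 110/49 ≈ 2.2449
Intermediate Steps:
q(Y, z) = 43 + Y (q(Y, z) = Y + 43 = 43 + Y)
q(67, -48)/(89 - 40) = (43 + 67)/(89 - 40) = 110/49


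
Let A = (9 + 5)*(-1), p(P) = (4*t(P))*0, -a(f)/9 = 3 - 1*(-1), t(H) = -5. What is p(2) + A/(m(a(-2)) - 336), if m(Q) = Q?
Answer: 7/186 ≈ 0.037634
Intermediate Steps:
a(f) = -36 (a(f) = -9*(3 - 1*(-1)) = -9*(3 + 1) = -9*4 = -36)
p(P) = 0 (p(P) = (4*(-5))*0 = -20*0 = 0)
A = -14 (A = 14*(-1) = -14)
p(2) + A/(m(a(-2)) - 336) = 0 - 14/(-36 - 336) = 0 - 14/(-372) = 0 - 1/372*(-14) = 0 + 7/186 = 7/186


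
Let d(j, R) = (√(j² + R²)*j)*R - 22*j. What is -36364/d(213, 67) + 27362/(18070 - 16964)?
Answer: 46585701066265/1883042918253 - 1218194*√49858/23835986307 ≈ 24.728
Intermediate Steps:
d(j, R) = -22*j + R*j*√(R² + j²) (d(j, R) = (√(R² + j²)*j)*R - 22*j = (j*√(R² + j²))*R - 22*j = R*j*√(R² + j²) - 22*j = -22*j + R*j*√(R² + j²))
-36364/d(213, 67) + 27362/(18070 - 16964) = -36364*1/(213*(-22 + 67*√(67² + 213²))) + 27362/(18070 - 16964) = -36364*1/(213*(-22 + 67*√(4489 + 45369))) + 27362/1106 = -36364*1/(213*(-22 + 67*√49858)) + 27362*(1/1106) = -36364/(-4686 + 14271*√49858) + 13681/553 = 13681/553 - 36364/(-4686 + 14271*√49858)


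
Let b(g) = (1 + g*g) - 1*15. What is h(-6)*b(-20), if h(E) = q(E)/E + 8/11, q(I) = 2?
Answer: 5018/33 ≈ 152.06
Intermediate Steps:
h(E) = 8/11 + 2/E (h(E) = 2/E + 8/11 = 8/11 + 2/E)
b(g) = -14 + g² (b(g) = (1 + g²) - 15 = -14 + g²)
h(-6)*b(-20) = (8/11 + 2/(-6))*(-14 + (-20)²) = (8/11 + 2*(-⅙))*(-14 + 400) = (8/11 - ⅓)*386 = (13/33)*386 = 5018/33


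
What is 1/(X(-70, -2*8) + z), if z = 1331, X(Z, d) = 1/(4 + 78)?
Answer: 82/109143 ≈ 0.00075131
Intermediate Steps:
X(Z, d) = 1/82
1/(X(-70, -2*8) + z) = 1/(1/82 + 1331) = 1/(109143/82) = 82/109143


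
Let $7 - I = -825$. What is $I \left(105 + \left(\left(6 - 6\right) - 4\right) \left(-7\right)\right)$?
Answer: $110656$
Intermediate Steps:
$I = 832$ ($I = 7 - -825 = 7 + 825 = 832$)
$I \left(105 + \left(\left(6 - 6\right) - 4\right) \left(-7\right)\right) = 832 \left(105 + \left(\left(6 - 6\right) - 4\right) \left(-7\right)\right) = 832 \left(105 + \left(0 - 4\right) \left(-7\right)\right) = 832 \left(105 - -28\right) = 832 \left(105 + 28\right) = 832 \cdot 133 = 110656$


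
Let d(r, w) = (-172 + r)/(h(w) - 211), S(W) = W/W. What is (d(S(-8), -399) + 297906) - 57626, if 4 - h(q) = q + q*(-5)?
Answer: 144408337/601 ≈ 2.4028e+5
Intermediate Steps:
S(W) = 1
h(q) = 4 + 4*q (h(q) = 4 - (q + q*(-5)) = 4 - (q - 5*q) = 4 - (-4)*q = 4 + 4*q)
d(r, w) = (-172 + r)/(-207 + 4*w) (d(r, w) = (-172 + r)/((4 + 4*w) - 211) = (-172 + r)/(-207 + 4*w))
(d(S(-8), -399) + 297906) - 57626 = ((-172 + 1)/(-207 + 4*(-399)) + 297906) - 57626 = (-171/(-207 - 1596) + 297906) - 57626 = (-171/(-1803) + 297906) - 57626 = (-1/1803*(-171) + 297906) - 57626 = (57/601 + 297906) - 57626 = 179041563/601 - 57626 = 144408337/601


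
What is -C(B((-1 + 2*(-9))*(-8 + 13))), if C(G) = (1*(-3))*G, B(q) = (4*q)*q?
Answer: 108300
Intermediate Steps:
B(q) = 4*q²
C(G) = -3*G
-C(B((-1 + 2*(-9))*(-8 + 13))) = -(-3)*4*((-1 + 2*(-9))*(-8 + 13))² = -(-3)*4*((-1 - 18)*5)² = -(-3)*4*(-19*5)² = -(-3)*4*(-95)² = -(-3)*4*9025 = -(-3)*36100 = -1*(-108300) = 108300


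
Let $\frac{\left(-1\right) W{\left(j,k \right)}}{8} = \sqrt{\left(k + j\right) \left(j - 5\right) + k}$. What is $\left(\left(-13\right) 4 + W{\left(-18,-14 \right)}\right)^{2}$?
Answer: $48912 + 15808 \sqrt{2} \approx 71268.0$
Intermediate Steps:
$W{\left(j,k \right)} = - 8 \sqrt{k + \left(-5 + j\right) \left(j + k\right)}$ ($W{\left(j,k \right)} = - 8 \sqrt{\left(k + j\right) \left(j - 5\right) + k} = - 8 \sqrt{\left(j + k\right) \left(-5 + j\right) + k} = - 8 \sqrt{\left(-5 + j\right) \left(j + k\right) + k} = - 8 \sqrt{k + \left(-5 + j\right) \left(j + k\right)}$)
$\left(\left(-13\right) 4 + W{\left(-18,-14 \right)}\right)^{2} = \left(\left(-13\right) 4 - 8 \sqrt{\left(-18\right)^{2} - -90 - -56 - -252}\right)^{2} = \left(-52 - 8 \sqrt{324 + 90 + 56 + 252}\right)^{2} = \left(-52 - 8 \sqrt{722}\right)^{2} = \left(-52 - 8 \cdot 19 \sqrt{2}\right)^{2} = \left(-52 - 152 \sqrt{2}\right)^{2}$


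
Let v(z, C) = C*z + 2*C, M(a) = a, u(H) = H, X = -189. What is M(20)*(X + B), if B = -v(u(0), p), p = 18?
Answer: -4500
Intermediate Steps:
v(z, C) = 2*C + C*z
B = -36 (B = -18*(2 + 0) = -18*2 = -1*36 = -36)
M(20)*(X + B) = 20*(-189 - 36) = 20*(-225) = -4500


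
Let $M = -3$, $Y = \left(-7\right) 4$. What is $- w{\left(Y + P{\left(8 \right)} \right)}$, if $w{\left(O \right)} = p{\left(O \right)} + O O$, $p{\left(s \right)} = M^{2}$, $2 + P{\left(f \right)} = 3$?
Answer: $-738$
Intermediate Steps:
$Y = -28$
$P{\left(f \right)} = 1$ ($P{\left(f \right)} = -2 + 3 = 1$)
$p{\left(s \right)} = 9$ ($p{\left(s \right)} = \left(-3\right)^{2} = 9$)
$w{\left(O \right)} = 9 + O^{2}$ ($w{\left(O \right)} = 9 + O O = 9 + O^{2}$)
$- w{\left(Y + P{\left(8 \right)} \right)} = - (9 + \left(-28 + 1\right)^{2}) = - (9 + \left(-27\right)^{2}) = - (9 + 729) = \left(-1\right) 738 = -738$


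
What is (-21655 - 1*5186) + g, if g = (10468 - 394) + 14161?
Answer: -2606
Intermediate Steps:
g = 24235 (g = 10074 + 14161 = 24235)
(-21655 - 1*5186) + g = (-21655 - 1*5186) + 24235 = (-21655 - 5186) + 24235 = -26841 + 24235 = -2606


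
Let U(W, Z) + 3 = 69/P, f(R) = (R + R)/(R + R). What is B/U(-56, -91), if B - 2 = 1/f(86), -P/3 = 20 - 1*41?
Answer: -63/40 ≈ -1.5750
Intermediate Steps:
P = 63 (P = -3*(20 - 1*41) = -3*(20 - 41) = -3*(-21) = 63)
f(R) = 1 (f(R) = (2*R)/((2*R)) = (2*R)*(1/(2*R)) = 1)
U(W, Z) = -40/21 (U(W, Z) = -3 + 69/63 = -3 + 69*(1/63) = -3 + 23/21 = -40/21)
B = 3 (B = 2 + 1/1 = 2 + 1 = 3)
B/U(-56, -91) = 3/(-40/21) = 3*(-21/40) = -63/40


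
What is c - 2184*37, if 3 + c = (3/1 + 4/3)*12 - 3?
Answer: -80762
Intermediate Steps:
c = 46 (c = -3 + ((3/1 + 4/3)*12 - 3) = -3 + ((3*1 + 4*(1/3))*12 - 3) = -3 + ((3 + 4/3)*12 - 3) = -3 + ((13/3)*12 - 3) = -3 + (52 - 3) = -3 + 49 = 46)
c - 2184*37 = 46 - 2184*37 = 46 - 168*481 = 46 - 80808 = -80762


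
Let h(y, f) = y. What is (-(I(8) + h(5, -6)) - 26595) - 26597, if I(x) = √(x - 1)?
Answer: -53197 - √7 ≈ -53200.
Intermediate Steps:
I(x) = √(-1 + x)
(-(I(8) + h(5, -6)) - 26595) - 26597 = (-(√(-1 + 8) + 5) - 26595) - 26597 = (-(√7 + 5) - 26595) - 26597 = (-(5 + √7) - 26595) - 26597 = ((-5 - √7) - 26595) - 26597 = (-26600 - √7) - 26597 = -53197 - √7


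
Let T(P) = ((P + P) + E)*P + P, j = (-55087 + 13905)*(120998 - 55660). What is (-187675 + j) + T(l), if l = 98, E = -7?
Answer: -2690918571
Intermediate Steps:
j = -2690749516 (j = -41182*65338 = -2690749516)
T(P) = P + P*(-7 + 2*P) (T(P) = ((P + P) - 7)*P + P = (2*P - 7)*P + P = (-7 + 2*P)*P + P = P*(-7 + 2*P) + P = P + P*(-7 + 2*P))
(-187675 + j) + T(l) = (-187675 - 2690749516) + 2*98*(-3 + 98) = -2690937191 + 2*98*95 = -2690937191 + 18620 = -2690918571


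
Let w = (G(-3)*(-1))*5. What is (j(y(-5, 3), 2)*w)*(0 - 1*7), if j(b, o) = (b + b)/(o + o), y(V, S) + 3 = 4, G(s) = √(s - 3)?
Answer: 35*I*√6/2 ≈ 42.866*I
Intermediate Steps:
G(s) = √(-3 + s)
y(V, S) = 1 (y(V, S) = -3 + 4 = 1)
j(b, o) = b/o (j(b, o) = (2*b)/((2*o)) = (2*b)*(1/(2*o)) = b/o)
w = -5*I*√6 (w = (√(-3 - 3)*(-1))*5 = (√(-6)*(-1))*5 = ((I*√6)*(-1))*5 = -I*√6*5 = -5*I*√6 ≈ -12.247*I)
(j(y(-5, 3), 2)*w)*(0 - 1*7) = ((1/2)*(-5*I*√6))*(0 - 1*7) = ((1*(½))*(-5*I*√6))*(0 - 7) = ((-5*I*√6)/2)*(-7) = -5*I*√6/2*(-7) = 35*I*√6/2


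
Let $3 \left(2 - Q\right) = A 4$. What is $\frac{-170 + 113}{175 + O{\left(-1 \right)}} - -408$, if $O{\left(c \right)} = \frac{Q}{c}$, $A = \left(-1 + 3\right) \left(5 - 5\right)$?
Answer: $\frac{70527}{173} \approx 407.67$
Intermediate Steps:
$A = 0$ ($A = 2 \cdot 0 = 0$)
$Q = 2$ ($Q = 2 - \frac{0 \cdot 4}{3} = 2 - 0 = 2 + 0 = 2$)
$O{\left(c \right)} = \frac{2}{c}$
$\frac{-170 + 113}{175 + O{\left(-1 \right)}} - -408 = \frac{-170 + 113}{175 + \frac{2}{-1}} - -408 = - \frac{57}{175 + 2 \left(-1\right)} + 408 = - \frac{57}{175 - 2} + 408 = - \frac{57}{173} + 408 = \frac{70527}{173}$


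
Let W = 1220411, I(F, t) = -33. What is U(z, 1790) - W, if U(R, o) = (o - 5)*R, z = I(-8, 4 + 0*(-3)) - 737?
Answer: -2594861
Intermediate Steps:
z = -770 (z = -33 - 737 = -770)
U(R, o) = R*(-5 + o) (U(R, o) = (-5 + o)*R = R*(-5 + o))
U(z, 1790) - W = -770*(-5 + 1790) - 1*1220411 = -770*1785 - 1220411 = -1374450 - 1220411 = -2594861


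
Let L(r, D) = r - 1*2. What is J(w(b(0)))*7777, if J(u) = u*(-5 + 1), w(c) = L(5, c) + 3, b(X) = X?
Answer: -186648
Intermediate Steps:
L(r, D) = -2 + r (L(r, D) = r - 2 = -2 + r)
w(c) = 6 (w(c) = (-2 + 5) + 3 = 3 + 3 = 6)
J(u) = -4*u (J(u) = u*(-4) = -4*u)
J(w(b(0)))*7777 = -4*6*7777 = -24*7777 = -186648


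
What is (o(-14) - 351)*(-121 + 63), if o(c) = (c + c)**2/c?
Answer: 23606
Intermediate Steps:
o(c) = 4*c (o(c) = (2*c)**2/c = (4*c**2)/c = 4*c)
(o(-14) - 351)*(-121 + 63) = (4*(-14) - 351)*(-121 + 63) = (-56 - 351)*(-58) = -407*(-58) = 23606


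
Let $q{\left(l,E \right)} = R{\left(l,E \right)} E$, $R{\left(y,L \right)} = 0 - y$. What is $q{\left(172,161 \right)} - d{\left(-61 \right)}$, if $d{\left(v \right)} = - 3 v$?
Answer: $-27875$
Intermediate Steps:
$R{\left(y,L \right)} = - y$
$q{\left(l,E \right)} = - E l$ ($q{\left(l,E \right)} = - l E = - E l$)
$q{\left(172,161 \right)} - d{\left(-61 \right)} = \left(-1\right) 161 \cdot 172 - \left(-3\right) \left(-61\right) = -27692 - 183 = -27875$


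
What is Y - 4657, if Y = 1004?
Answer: -3653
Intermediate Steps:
Y - 4657 = 1004 - 4657 = -3653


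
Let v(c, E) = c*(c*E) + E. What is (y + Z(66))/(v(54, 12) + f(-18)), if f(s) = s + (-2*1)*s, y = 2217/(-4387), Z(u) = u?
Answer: 95775/51213838 ≈ 0.0018701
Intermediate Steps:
y = -2217/4387 (y = 2217*(-1/4387) = -2217/4387 ≈ -0.50536)
v(c, E) = E + E*c**2 (v(c, E) = c*(E*c) + E = E*c**2 + E = E + E*c**2)
f(s) = -s (f(s) = s - 2*s = -s)
(y + Z(66))/(v(54, 12) + f(-18)) = (-2217/4387 + 66)/(12*(1 + 54**2) - 1*(-18)) = 287325/(4387*(12*(1 + 2916) + 18)) = 287325/(4387*(12*2917 + 18)) = 287325/(4387*(35004 + 18)) = (287325/4387)/35022 = (287325/4387)*(1/35022) = 95775/51213838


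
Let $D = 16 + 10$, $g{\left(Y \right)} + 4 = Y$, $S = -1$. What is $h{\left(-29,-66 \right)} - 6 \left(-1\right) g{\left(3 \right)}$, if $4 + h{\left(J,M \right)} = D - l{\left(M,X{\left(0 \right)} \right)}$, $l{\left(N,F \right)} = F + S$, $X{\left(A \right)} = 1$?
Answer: $16$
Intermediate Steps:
$l{\left(N,F \right)} = -1 + F$ ($l{\left(N,F \right)} = F - 1 = -1 + F$)
$g{\left(Y \right)} = -4 + Y$
$D = 26$
$h{\left(J,M \right)} = 22$ ($h{\left(J,M \right)} = -4 + \left(26 - \left(-1 + 1\right)\right) = -4 + \left(26 - 0\right) = -4 + \left(26 + 0\right) = -4 + 26 = 22$)
$h{\left(-29,-66 \right)} - 6 \left(-1\right) g{\left(3 \right)} = 22 - 6 \left(-1\right) \left(-4 + 3\right) = 22 - \left(-6\right) \left(-1\right) = 22 - 6 = 16$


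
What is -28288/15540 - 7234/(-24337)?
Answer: -144007174/94549245 ≈ -1.5231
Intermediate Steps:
-28288/15540 - 7234/(-24337) = -28288*1/15540 - 7234*(-1/24337) = -7072/3885 + 7234/24337 = -144007174/94549245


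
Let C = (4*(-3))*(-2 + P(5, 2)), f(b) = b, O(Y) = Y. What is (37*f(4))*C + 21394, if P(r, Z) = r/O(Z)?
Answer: 20506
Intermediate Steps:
P(r, Z) = r/Z
C = -6 (C = (4*(-3))*(-2 + 5/2) = -12*(-2 + 5*(½)) = -12*(-2 + 5/2) = -12*½ = -6)
(37*f(4))*C + 21394 = (37*4)*(-6) + 21394 = 148*(-6) + 21394 = -888 + 21394 = 20506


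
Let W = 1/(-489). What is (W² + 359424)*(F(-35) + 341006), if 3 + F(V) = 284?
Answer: 29332193222154535/239121 ≈ 1.2267e+11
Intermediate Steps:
F(V) = 281 (F(V) = -3 + 284 = 281)
W = -1/489 ≈ -0.0020450
(W² + 359424)*(F(-35) + 341006) = ((-1/489)² + 359424)*(281 + 341006) = (1/239121 + 359424)*341287 = (85945826305/239121)*341287 = 29332193222154535/239121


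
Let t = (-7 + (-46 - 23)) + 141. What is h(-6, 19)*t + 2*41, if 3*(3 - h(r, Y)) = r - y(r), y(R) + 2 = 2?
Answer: 407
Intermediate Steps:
y(R) = 0 (y(R) = -2 + 2 = 0)
h(r, Y) = 3 - r/3 (h(r, Y) = 3 - (r - 1*0)/3 = 3 - (r + 0)/3 = 3 - r/3)
t = 65 (t = (-7 - 69) + 141 = -76 + 141 = 65)
h(-6, 19)*t + 2*41 = (3 - 1/3*(-6))*65 + 2*41 = (3 + 2)*65 + 82 = 5*65 + 82 = 325 + 82 = 407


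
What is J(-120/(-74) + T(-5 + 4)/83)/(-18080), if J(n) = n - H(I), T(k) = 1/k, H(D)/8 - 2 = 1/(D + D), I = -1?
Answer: 31909/55523680 ≈ 0.00057469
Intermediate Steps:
H(D) = 16 + 4/D (H(D) = 16 + 8/(D + D) = 16 + 8/((2*D)) = 16 + 8*(1/(2*D)) = 16 + 4/D)
J(n) = -12 + n (J(n) = n - (16 + 4/(-1)) = n - (16 + 4*(-1)) = n - (16 - 4) = n - 1*12 = n - 12 = -12 + n)
J(-120/(-74) + T(-5 + 4)/83)/(-18080) = (-12 + (-120/(-74) + 1/((-5 + 4)*83)))/(-18080) = (-12 + (-120*(-1/74) + (1/83)/(-1)))*(-1/18080) = (-12 + (60/37 - 1*1/83))*(-1/18080) = (-12 + (60/37 - 1/83))*(-1/18080) = (-12 + 4943/3071)*(-1/18080) = -31909/3071*(-1/18080) = 31909/55523680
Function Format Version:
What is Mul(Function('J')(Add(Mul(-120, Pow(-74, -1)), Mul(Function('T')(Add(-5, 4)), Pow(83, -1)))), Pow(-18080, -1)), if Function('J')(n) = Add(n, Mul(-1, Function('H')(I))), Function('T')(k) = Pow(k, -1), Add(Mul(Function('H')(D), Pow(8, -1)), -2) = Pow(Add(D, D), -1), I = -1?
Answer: Rational(31909, 55523680) ≈ 0.00057469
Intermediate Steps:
Function('H')(D) = Add(16, Mul(4, Pow(D, -1))) (Function('H')(D) = Add(16, Mul(8, Pow(Add(D, D), -1))) = Add(16, Mul(8, Pow(Mul(2, D), -1))) = Add(16, Mul(8, Mul(Rational(1, 2), Pow(D, -1)))) = Add(16, Mul(4, Pow(D, -1))))
Function('J')(n) = Add(-12, n) (Function('J')(n) = Add(n, Mul(-1, Add(16, Mul(4, Pow(-1, -1))))) = Add(n, Mul(-1, Add(16, Mul(4, -1)))) = Add(n, Mul(-1, Add(16, -4))) = Add(n, Mul(-1, 12)) = Add(n, -12) = Add(-12, n))
Mul(Function('J')(Add(Mul(-120, Pow(-74, -1)), Mul(Function('T')(Add(-5, 4)), Pow(83, -1)))), Pow(-18080, -1)) = Mul(Add(-12, Add(Mul(-120, Pow(-74, -1)), Mul(Pow(Add(-5, 4), -1), Pow(83, -1)))), Pow(-18080, -1)) = Mul(Add(-12, Add(Mul(-120, Rational(-1, 74)), Mul(Pow(-1, -1), Rational(1, 83)))), Rational(-1, 18080)) = Mul(Add(-12, Add(Rational(60, 37), Mul(-1, Rational(1, 83)))), Rational(-1, 18080)) = Mul(Add(-12, Add(Rational(60, 37), Rational(-1, 83))), Rational(-1, 18080)) = Mul(Add(-12, Rational(4943, 3071)), Rational(-1, 18080)) = Mul(Rational(-31909, 3071), Rational(-1, 18080)) = Rational(31909, 55523680)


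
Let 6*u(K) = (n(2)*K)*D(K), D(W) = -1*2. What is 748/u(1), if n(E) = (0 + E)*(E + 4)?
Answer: -187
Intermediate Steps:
D(W) = -2
n(E) = E*(4 + E)
u(K) = -4*K (u(K) = (((2*(4 + 2))*K)*(-2))/6 = (((2*6)*K)*(-2))/6 = ((12*K)*(-2))/6 = (-24*K)/6 = -4*K)
748/u(1) = 748/((-4*1)) = 748/(-4) = 748*(-1/4) = -187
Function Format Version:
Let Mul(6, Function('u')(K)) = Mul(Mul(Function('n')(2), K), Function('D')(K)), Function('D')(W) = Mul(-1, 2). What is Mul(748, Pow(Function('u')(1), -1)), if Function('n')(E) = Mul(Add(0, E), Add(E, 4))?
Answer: -187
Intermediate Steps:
Function('D')(W) = -2
Function('n')(E) = Mul(E, Add(4, E))
Function('u')(K) = Mul(-4, K) (Function('u')(K) = Mul(Rational(1, 6), Mul(Mul(Mul(2, Add(4, 2)), K), -2)) = Mul(Rational(1, 6), Mul(Mul(Mul(2, 6), K), -2)) = Mul(Rational(1, 6), Mul(Mul(12, K), -2)) = Mul(Rational(1, 6), Mul(-24, K)) = Mul(-4, K))
Mul(748, Pow(Function('u')(1), -1)) = Mul(748, Pow(Mul(-4, 1), -1)) = Mul(748, Pow(-4, -1)) = Mul(748, Rational(-1, 4)) = -187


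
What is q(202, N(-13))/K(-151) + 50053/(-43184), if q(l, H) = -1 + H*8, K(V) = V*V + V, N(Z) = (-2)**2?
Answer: -566180873/489058800 ≈ -1.1577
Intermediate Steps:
N(Z) = 4
K(V) = V + V**2 (K(V) = V**2 + V = V + V**2)
q(l, H) = -1 + 8*H
q(202, N(-13))/K(-151) + 50053/(-43184) = (-1 + 8*4)/((-151*(1 - 151))) + 50053/(-43184) = (-1 + 32)/((-151*(-150))) + 50053*(-1/43184) = 31/22650 - 50053/43184 = -566180873/489058800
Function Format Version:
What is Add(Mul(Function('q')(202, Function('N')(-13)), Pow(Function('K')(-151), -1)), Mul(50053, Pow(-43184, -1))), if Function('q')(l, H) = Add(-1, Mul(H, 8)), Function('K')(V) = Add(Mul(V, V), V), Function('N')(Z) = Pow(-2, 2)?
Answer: Rational(-566180873, 489058800) ≈ -1.1577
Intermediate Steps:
Function('N')(Z) = 4
Function('K')(V) = Add(V, Pow(V, 2)) (Function('K')(V) = Add(Pow(V, 2), V) = Add(V, Pow(V, 2)))
Function('q')(l, H) = Add(-1, Mul(8, H))
Add(Mul(Function('q')(202, Function('N')(-13)), Pow(Function('K')(-151), -1)), Mul(50053, Pow(-43184, -1))) = Add(Mul(Add(-1, Mul(8, 4)), Pow(Mul(-151, Add(1, -151)), -1)), Mul(50053, Pow(-43184, -1))) = Add(Mul(Add(-1, 32), Pow(Mul(-151, -150), -1)), Mul(50053, Rational(-1, 43184))) = Add(Mul(31, Pow(22650, -1)), Rational(-50053, 43184)) = Add(Mul(31, Rational(1, 22650)), Rational(-50053, 43184)) = Add(Rational(31, 22650), Rational(-50053, 43184)) = Rational(-566180873, 489058800)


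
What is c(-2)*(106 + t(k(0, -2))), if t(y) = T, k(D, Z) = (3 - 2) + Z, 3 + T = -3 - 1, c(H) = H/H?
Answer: 99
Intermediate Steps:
c(H) = 1
T = -7 (T = -3 + (-3 - 1) = -3 - 4 = -7)
k(D, Z) = 1 + Z
t(y) = -7
c(-2)*(106 + t(k(0, -2))) = 1*(106 - 7) = 1*99 = 99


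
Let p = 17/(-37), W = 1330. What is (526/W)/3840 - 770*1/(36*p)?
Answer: 6062685413/130233600 ≈ 46.552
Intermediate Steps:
p = -17/37 (p = 17*(-1/37) = -17/37 ≈ -0.45946)
(526/W)/3840 - 770*1/(36*p) = (526/1330)/3840 - 770/(36*(-17/37)) = (526*(1/1330))*(1/3840) - 770/(-612/37) = (263/665)*(1/3840) - 770*(-37/612) = 263/2553600 + 14245/306 = 6062685413/130233600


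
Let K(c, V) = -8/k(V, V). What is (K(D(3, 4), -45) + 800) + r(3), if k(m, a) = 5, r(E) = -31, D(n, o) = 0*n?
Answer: 3837/5 ≈ 767.40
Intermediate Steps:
D(n, o) = 0
K(c, V) = -8/5
(K(D(3, 4), -45) + 800) + r(3) = (-8/5 + 800) - 31 = 3992/5 - 31 = 3837/5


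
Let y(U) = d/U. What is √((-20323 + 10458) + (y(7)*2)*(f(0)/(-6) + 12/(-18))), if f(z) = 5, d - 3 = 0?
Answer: 2*I*√120862/7 ≈ 99.329*I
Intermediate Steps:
d = 3 (d = 3 + 0 = 3)
y(U) = 3/U
√((-20323 + 10458) + (y(7)*2)*(f(0)/(-6) + 12/(-18))) = √((-20323 + 10458) + ((3/7)*2)*(5/(-6) + 12/(-18))) = √(-9865 + ((3*(⅐))*2)*(5*(-⅙) + 12*(-1/18))) = √(-9865 + ((3/7)*2)*(-⅚ - ⅔)) = √(-9865 + (6/7)*(-3/2)) = √(-9865 - 9/7) = √(-69064/7) = 2*I*√120862/7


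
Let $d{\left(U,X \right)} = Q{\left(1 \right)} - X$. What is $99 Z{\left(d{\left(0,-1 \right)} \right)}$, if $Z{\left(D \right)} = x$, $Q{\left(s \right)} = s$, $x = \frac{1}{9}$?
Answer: $11$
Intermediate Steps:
$x = \frac{1}{9} \approx 0.11111$
$d{\left(U,X \right)} = 1 - X$
$Z{\left(D \right)} = \frac{1}{9}$
$99 Z{\left(d{\left(0,-1 \right)} \right)} = 99 \cdot \frac{1}{9} = 11$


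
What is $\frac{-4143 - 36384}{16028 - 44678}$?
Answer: $\frac{13509}{9550} \approx 1.4146$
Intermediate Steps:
$\frac{-4143 - 36384}{16028 - 44678} = - \frac{40527}{-28650} = \left(-40527\right) \left(- \frac{1}{28650}\right) = \frac{13509}{9550}$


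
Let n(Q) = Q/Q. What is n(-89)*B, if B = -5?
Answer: -5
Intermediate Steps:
n(Q) = 1
n(-89)*B = 1*(-5) = -5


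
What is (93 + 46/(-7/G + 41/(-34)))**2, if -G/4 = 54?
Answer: 53742830625/18567481 ≈ 2894.5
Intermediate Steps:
G = -216 (G = -4*54 = -216)
(93 + 46/(-7/G + 41/(-34)))**2 = (93 + 46/(-7/(-216) + 41/(-34)))**2 = (93 + 46/(-7*(-1/216) + 41*(-1/34)))**2 = (93 + 46/(7/216 - 41/34))**2 = (93 + 46/(-4309/3672))**2 = (93 + 46*(-3672/4309))**2 = (93 - 168912/4309)**2 = (231825/4309)**2 = 53742830625/18567481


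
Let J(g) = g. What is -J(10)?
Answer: -10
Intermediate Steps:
-J(10) = -1*10 = -10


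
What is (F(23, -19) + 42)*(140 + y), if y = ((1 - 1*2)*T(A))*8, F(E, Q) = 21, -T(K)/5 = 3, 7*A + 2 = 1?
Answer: 16380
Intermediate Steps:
A = -1/7 (A = -2/7 + (1/7)*1 = -2/7 + 1/7 = -1/7 ≈ -0.14286)
T(K) = -15 (T(K) = -5*3 = -15)
y = 120 (y = ((1 - 1*2)*(-15))*8 = ((1 - 2)*(-15))*8 = -1*(-15)*8 = 15*8 = 120)
(F(23, -19) + 42)*(140 + y) = (21 + 42)*(140 + 120) = 63*260 = 16380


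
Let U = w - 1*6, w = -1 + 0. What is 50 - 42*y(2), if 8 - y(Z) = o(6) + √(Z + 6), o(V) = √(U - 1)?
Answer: -286 + 84*√2*(1 + I) ≈ -167.21 + 118.79*I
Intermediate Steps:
w = -1
U = -7 (U = -1 - 1*6 = -1 - 6 = -7)
o(V) = 2*I*√2 (o(V) = √(-7 - 1) = √(-8) = 2*I*√2)
y(Z) = 8 - √(6 + Z) - 2*I*√2 (y(Z) = 8 - (2*I*√2 + √(Z + 6)) = 8 - (2*I*√2 + √(6 + Z)) = 8 - (√(6 + Z) + 2*I*√2) = 8 + (-√(6 + Z) - 2*I*√2) = 8 - √(6 + Z) - 2*I*√2)
50 - 42*y(2) = 50 - 42*(8 - √(6 + 2) - 2*I*√2) = 50 - 42*(8 - √8 - 2*I*√2) = 50 - 42*(8 - 2*√2 - 2*I*√2) = 50 + (-336 + 84*√2 + 84*I*√2) = -286 + 84*√2 + 84*I*√2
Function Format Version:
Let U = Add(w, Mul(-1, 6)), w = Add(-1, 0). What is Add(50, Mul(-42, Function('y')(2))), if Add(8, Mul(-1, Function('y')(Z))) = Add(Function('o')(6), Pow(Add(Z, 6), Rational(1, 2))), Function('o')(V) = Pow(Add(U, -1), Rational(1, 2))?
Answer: Add(-286, Mul(84, Pow(2, Rational(1, 2)), Add(1, I))) ≈ Add(-167.21, Mul(118.79, I))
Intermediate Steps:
w = -1
U = -7 (U = Add(-1, Mul(-1, 6)) = Add(-1, -6) = -7)
Function('o')(V) = Mul(2, I, Pow(2, Rational(1, 2))) (Function('o')(V) = Pow(Add(-7, -1), Rational(1, 2)) = Pow(-8, Rational(1, 2)) = Mul(2, I, Pow(2, Rational(1, 2))))
Function('y')(Z) = Add(8, Mul(-1, Pow(Add(6, Z), Rational(1, 2))), Mul(-2, I, Pow(2, Rational(1, 2)))) (Function('y')(Z) = Add(8, Mul(-1, Add(Mul(2, I, Pow(2, Rational(1, 2))), Pow(Add(Z, 6), Rational(1, 2))))) = Add(8, Mul(-1, Add(Mul(2, I, Pow(2, Rational(1, 2))), Pow(Add(6, Z), Rational(1, 2))))) = Add(8, Mul(-1, Add(Pow(Add(6, Z), Rational(1, 2)), Mul(2, I, Pow(2, Rational(1, 2)))))) = Add(8, Add(Mul(-1, Pow(Add(6, Z), Rational(1, 2))), Mul(-2, I, Pow(2, Rational(1, 2))))) = Add(8, Mul(-1, Pow(Add(6, Z), Rational(1, 2))), Mul(-2, I, Pow(2, Rational(1, 2)))))
Add(50, Mul(-42, Function('y')(2))) = Add(50, Mul(-42, Add(8, Mul(-1, Pow(Add(6, 2), Rational(1, 2))), Mul(-2, I, Pow(2, Rational(1, 2)))))) = Add(50, Mul(-42, Add(8, Mul(-1, Pow(8, Rational(1, 2))), Mul(-2, I, Pow(2, Rational(1, 2)))))) = Add(50, Mul(-42, Add(8, Mul(-1, Mul(2, Pow(2, Rational(1, 2)))), Mul(-2, I, Pow(2, Rational(1, 2)))))) = Add(50, Mul(-42, Add(8, Mul(-2, Pow(2, Rational(1, 2))), Mul(-2, I, Pow(2, Rational(1, 2)))))) = Add(50, Add(-336, Mul(84, Pow(2, Rational(1, 2))), Mul(84, I, Pow(2, Rational(1, 2))))) = Add(-286, Mul(84, Pow(2, Rational(1, 2))), Mul(84, I, Pow(2, Rational(1, 2))))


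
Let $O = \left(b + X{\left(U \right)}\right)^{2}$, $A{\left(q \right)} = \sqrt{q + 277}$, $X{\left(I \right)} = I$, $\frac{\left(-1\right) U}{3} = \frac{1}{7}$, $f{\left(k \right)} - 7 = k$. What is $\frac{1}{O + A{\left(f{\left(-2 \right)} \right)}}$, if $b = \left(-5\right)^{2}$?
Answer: $\frac{724808}{437267987} - \frac{2401 \sqrt{282}}{874535974} \approx 0.0016115$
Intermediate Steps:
$f{\left(k \right)} = 7 + k$
$U = - \frac{3}{7} \approx -0.42857$
$A{\left(q \right)} = \sqrt{277 + q}$
$b = 25$
$O = \frac{29584}{49}$ ($O = \left(25 - \frac{3}{7}\right)^{2} = \left(\frac{172}{7}\right)^{2} = \frac{29584}{49} \approx 603.75$)
$\frac{1}{O + A{\left(f{\left(-2 \right)} \right)}} = \frac{1}{\frac{29584}{49} + \sqrt{277 + \left(7 - 2\right)}} = \frac{1}{\frac{29584}{49} + \sqrt{277 + 5}} = \frac{1}{\frac{29584}{49} + \sqrt{282}}$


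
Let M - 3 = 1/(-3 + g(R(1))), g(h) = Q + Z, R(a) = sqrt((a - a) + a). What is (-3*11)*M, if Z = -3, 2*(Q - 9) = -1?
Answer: -561/5 ≈ -112.20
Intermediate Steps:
Q = 17/2 (Q = 9 + (1/2)*(-1) = 9 - 1/2 = 17/2 ≈ 8.5000)
R(a) = sqrt(a) (R(a) = sqrt(0 + a) = sqrt(a))
g(h) = 11/2 (g(h) = 17/2 - 3 = 11/2)
M = 17/5 (M = 3 + 1/(-3 + 11/2) = 3 + 1/(5/2) = 3 + 2/5 = 17/5 ≈ 3.4000)
(-3*11)*M = -3*11*(17/5) = -33*17/5 = -561/5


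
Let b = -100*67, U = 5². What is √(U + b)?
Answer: 5*I*√267 ≈ 81.701*I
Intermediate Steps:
U = 25
b = -6700
√(U + b) = √(25 - 6700) = √(-6675) = 5*I*√267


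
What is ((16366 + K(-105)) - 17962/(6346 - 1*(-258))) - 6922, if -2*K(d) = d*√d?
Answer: 31175107/3302 + 105*I*√105/2 ≈ 9441.3 + 537.96*I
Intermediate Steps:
K(d) = -d^(3/2)/2 (K(d) = -d*√d/2 = -d^(3/2)/2)
((16366 + K(-105)) - 17962/(6346 - 1*(-258))) - 6922 = ((16366 - (-105)*I*√105/2) - 17962/(6346 - 1*(-258))) - 6922 = ((16366 - (-105)*I*√105/2) - 17962/(6346 + 258)) - 6922 = ((16366 + 105*I*√105/2) - 17962/6604) - 6922 = ((16366 + 105*I*√105/2) - 17962*1/6604) - 6922 = ((16366 + 105*I*√105/2) - 8981/3302) - 6922 = (54031551/3302 + 105*I*√105/2) - 6922 = 31175107/3302 + 105*I*√105/2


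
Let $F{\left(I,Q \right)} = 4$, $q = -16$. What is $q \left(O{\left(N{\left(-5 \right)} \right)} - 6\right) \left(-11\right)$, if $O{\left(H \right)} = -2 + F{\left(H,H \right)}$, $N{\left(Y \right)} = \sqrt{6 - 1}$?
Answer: $-704$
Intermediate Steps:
$N{\left(Y \right)} = \sqrt{5}$
$O{\left(H \right)} = 2$ ($O{\left(H \right)} = -2 + 4 = 2$)
$q \left(O{\left(N{\left(-5 \right)} \right)} - 6\right) \left(-11\right) = - 16 \left(2 - 6\right) \left(-11\right) = \left(-16\right) \left(-4\right) \left(-11\right) = 64 \left(-11\right) = -704$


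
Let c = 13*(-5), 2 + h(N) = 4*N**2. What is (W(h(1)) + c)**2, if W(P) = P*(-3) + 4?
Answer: 4489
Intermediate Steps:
h(N) = -2 + 4*N**2
W(P) = 4 - 3*P (W(P) = -3*P + 4 = 4 - 3*P)
c = -65
(W(h(1)) + c)**2 = ((4 - 3*(-2 + 4*1**2)) - 65)**2 = ((4 - 3*(-2 + 4*1)) - 65)**2 = ((4 - 3*(-2 + 4)) - 65)**2 = ((4 - 3*2) - 65)**2 = ((4 - 6) - 65)**2 = (-2 - 65)**2 = (-67)**2 = 4489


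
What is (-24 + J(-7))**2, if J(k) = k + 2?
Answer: 841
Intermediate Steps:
J(k) = 2 + k
(-24 + J(-7))**2 = (-24 + (2 - 7))**2 = (-24 - 5)**2 = (-29)**2 = 841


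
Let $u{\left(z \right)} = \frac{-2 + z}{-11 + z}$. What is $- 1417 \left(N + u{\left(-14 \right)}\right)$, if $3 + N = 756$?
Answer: $- \frac{26697697}{25} \approx -1.0679 \cdot 10^{6}$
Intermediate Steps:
$N = 753$ ($N = -3 + 756 = 753$)
$u{\left(z \right)} = \frac{-2 + z}{-11 + z}$
$- 1417 \left(N + u{\left(-14 \right)}\right) = - 1417 \left(753 + \frac{-2 - 14}{-11 - 14}\right) = - 1417 \left(753 + \frac{1}{-25} \left(-16\right)\right) = - 1417 \left(753 - - \frac{16}{25}\right) = - 1417 \left(753 + \frac{16}{25}\right) = \left(-1417\right) \frac{18841}{25} = - \frac{26697697}{25}$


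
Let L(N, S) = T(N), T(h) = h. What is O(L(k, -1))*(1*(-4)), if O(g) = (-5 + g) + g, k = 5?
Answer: -20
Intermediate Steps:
L(N, S) = N
O(g) = -5 + 2*g
O(L(k, -1))*(1*(-4)) = (-5 + 2*5)*(1*(-4)) = (-5 + 10)*(-4) = 5*(-4) = -20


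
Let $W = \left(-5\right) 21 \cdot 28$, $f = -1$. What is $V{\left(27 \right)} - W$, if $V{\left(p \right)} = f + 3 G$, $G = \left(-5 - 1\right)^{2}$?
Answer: $3047$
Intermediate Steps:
$G = 36$ ($G = \left(-6\right)^{2} = 36$)
$V{\left(p \right)} = 107$ ($V{\left(p \right)} = -1 + 3 \cdot 36 = -1 + 108 = 107$)
$W = -2940$ ($W = \left(-105\right) 28 = -2940$)
$V{\left(27 \right)} - W = 107 - -2940 = 107 + 2940 = 3047$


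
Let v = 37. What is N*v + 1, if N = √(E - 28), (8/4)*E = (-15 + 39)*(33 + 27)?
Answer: 1 + 74*√173 ≈ 974.32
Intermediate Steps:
E = 720 (E = ((-15 + 39)*(33 + 27))/2 = (24*60)/2 = (½)*1440 = 720)
N = 2*√173 (N = √(720 - 28) = √692 = 2*√173 ≈ 26.306)
N*v + 1 = (2*√173)*37 + 1 = 74*√173 + 1 = 1 + 74*√173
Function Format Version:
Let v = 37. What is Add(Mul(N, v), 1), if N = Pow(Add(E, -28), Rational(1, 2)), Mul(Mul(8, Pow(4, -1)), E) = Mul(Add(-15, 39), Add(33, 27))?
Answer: Add(1, Mul(74, Pow(173, Rational(1, 2)))) ≈ 974.32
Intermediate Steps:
E = 720 (E = Mul(Rational(1, 2), Mul(Add(-15, 39), Add(33, 27))) = Mul(Rational(1, 2), Mul(24, 60)) = Mul(Rational(1, 2), 1440) = 720)
N = Mul(2, Pow(173, Rational(1, 2))) (N = Pow(Add(720, -28), Rational(1, 2)) = Pow(692, Rational(1, 2)) = Mul(2, Pow(173, Rational(1, 2))) ≈ 26.306)
Add(Mul(N, v), 1) = Add(Mul(Mul(2, Pow(173, Rational(1, 2))), 37), 1) = Add(Mul(74, Pow(173, Rational(1, 2))), 1) = Add(1, Mul(74, Pow(173, Rational(1, 2))))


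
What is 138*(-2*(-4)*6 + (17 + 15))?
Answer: 11040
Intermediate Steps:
138*(-2*(-4)*6 + (17 + 15)) = 138*(8*6 + 32) = 138*(48 + 32) = 138*80 = 11040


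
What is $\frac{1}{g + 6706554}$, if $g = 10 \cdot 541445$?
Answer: $\frac{1}{12121004} \approx 8.2501 \cdot 10^{-8}$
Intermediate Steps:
$g = 5414450$
$\frac{1}{g + 6706554} = \frac{1}{5414450 + 6706554} = \frac{1}{12121004}$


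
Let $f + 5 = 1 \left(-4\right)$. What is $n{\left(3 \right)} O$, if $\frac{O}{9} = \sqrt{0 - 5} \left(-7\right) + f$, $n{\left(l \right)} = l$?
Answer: $-243 - 189 i \sqrt{5} \approx -243.0 - 422.62 i$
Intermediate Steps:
$f = -9$ ($f = -5 + 1 \left(-4\right) = -5 - 4 = -9$)
$O = -81 - 63 i \sqrt{5}$ ($O = 9 \left(\sqrt{0 - 5} \left(-7\right) - 9\right) = 9 \left(\sqrt{-5} \left(-7\right) - 9\right) = 9 \left(i \sqrt{5} \left(-7\right) - 9\right) = 9 \left(- 7 i \sqrt{5} - 9\right) = 9 \left(-9 - 7 i \sqrt{5}\right) = -81 - 63 i \sqrt{5} \approx -81.0 - 140.87 i$)
$n{\left(3 \right)} O = 3 \left(-81 - 63 i \sqrt{5}\right) = -243 - 189 i \sqrt{5}$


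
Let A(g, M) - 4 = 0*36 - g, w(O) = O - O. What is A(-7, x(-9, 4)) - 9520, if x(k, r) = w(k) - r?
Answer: -9509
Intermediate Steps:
w(O) = 0
x(k, r) = -r (x(k, r) = 0 - r = -r)
A(g, M) = 4 - g (A(g, M) = 4 + (0*36 - g) = 4 + (0 - g) = 4 - g)
A(-7, x(-9, 4)) - 9520 = (4 - 1*(-7)) - 9520 = (4 + 7) - 9520 = 11 - 9520 = -9509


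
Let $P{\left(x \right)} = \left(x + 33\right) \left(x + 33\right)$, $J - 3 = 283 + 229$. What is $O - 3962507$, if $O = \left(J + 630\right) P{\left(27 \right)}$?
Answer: $159493$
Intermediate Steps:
$J = 515$ ($J = 3 + \left(283 + 229\right) = 3 + 512 = 515$)
$P{\left(x \right)} = \left(33 + x\right)^{2}$ ($P{\left(x \right)} = \left(33 + x\right) \left(33 + x\right) = \left(33 + x\right)^{2}$)
$O = 4122000$ ($O = \left(515 + 630\right) \left(33 + 27\right)^{2} = 1145 \cdot 60^{2} = 1145 \cdot 3600 = 4122000$)
$O - 3962507 = 4122000 - 3962507 = 159493$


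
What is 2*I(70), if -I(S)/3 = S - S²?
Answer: 28980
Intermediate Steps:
I(S) = -3*S + 3*S² (I(S) = -3*(S - S²) = -3*S + 3*S²)
2*I(70) = 2*(3*70*(-1 + 70)) = 2*(3*70*69) = 2*14490 = 28980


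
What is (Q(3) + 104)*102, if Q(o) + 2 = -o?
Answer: 10098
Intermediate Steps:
Q(o) = -2 - o
(Q(3) + 104)*102 = ((-2 - 1*3) + 104)*102 = ((-2 - 3) + 104)*102 = (-5 + 104)*102 = 99*102 = 10098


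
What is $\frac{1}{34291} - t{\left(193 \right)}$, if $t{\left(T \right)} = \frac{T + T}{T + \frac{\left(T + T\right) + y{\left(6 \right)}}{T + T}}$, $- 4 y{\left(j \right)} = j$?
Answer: $- \frac{10218293907}{5135591615} \approx -1.9897$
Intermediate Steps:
$y{\left(j \right)} = - \frac{j}{4}$
$t{\left(T \right)} = \frac{2 T}{T + \frac{- \frac{3}{2} + 2 T}{2 T}}$ ($t{\left(T \right)} = \frac{T + T}{T + \frac{\left(T + T\right) - \frac{3}{2}}{T + T}} = \frac{2 T}{T + \frac{2 T - \frac{3}{2}}{2 T}} = \frac{2 T}{T + \left(- \frac{3}{2} + 2 T\right) \frac{1}{2 T}} = \frac{2 T}{T + \frac{- \frac{3}{2} + 2 T}{2 T}}$)
$\frac{1}{34291} - t{\left(193 \right)} = \frac{1}{34291} - \frac{8 \cdot 193^{2}}{-3 + 4 \cdot 193 + 4 \cdot 193^{2}} = \frac{1}{34291} - 8 \cdot 37249 \frac{1}{-3 + 772 + 4 \cdot 37249} = \frac{1}{34291} - 8 \cdot 37249 \frac{1}{-3 + 772 + 148996} = \frac{1}{34291} - 8 \cdot 37249 \cdot \frac{1}{149765} = \frac{1}{34291} - \frac{297992}{149765} = - \frac{10218293907}{5135591615}$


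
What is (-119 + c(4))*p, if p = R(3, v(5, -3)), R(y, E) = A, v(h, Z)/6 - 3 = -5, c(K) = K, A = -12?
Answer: 1380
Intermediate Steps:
v(h, Z) = -12 (v(h, Z) = 18 + 6*(-5) = 18 - 30 = -12)
R(y, E) = -12
p = -12
(-119 + c(4))*p = (-119 + 4)*(-12) = -115*(-12) = 1380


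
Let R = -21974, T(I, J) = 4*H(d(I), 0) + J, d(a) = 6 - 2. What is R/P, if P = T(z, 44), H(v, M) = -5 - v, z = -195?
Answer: -10987/4 ≈ -2746.8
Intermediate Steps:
d(a) = 4
T(I, J) = -36 + J (T(I, J) = 4*(-5 - 1*4) + J = 4*(-5 - 4) + J = 4*(-9) + J = -36 + J)
P = 8 (P = -36 + 44 = 8)
R/P = -21974/8 = -21974*⅛ = -10987/4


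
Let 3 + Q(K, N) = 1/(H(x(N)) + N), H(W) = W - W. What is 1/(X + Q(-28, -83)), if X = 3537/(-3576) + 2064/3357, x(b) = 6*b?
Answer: -110709384/374896015 ≈ -0.29531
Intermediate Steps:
X = -499205/1333848 (X = 3537*(-1/3576) + 2064*(1/3357) = -1179/1192 + 688/1119 = -499205/1333848 ≈ -0.37426)
H(W) = 0
Q(K, N) = -3 + 1/N (Q(K, N) = -3 + 1/(0 + N) = -3 + 1/N)
1/(X + Q(-28, -83)) = 1/(-499205/1333848 + (-3 + 1/(-83))) = 1/(-499205/1333848 + (-3 - 1/83)) = 1/(-499205/1333848 - 250/83) = 1/(-374896015/110709384) = -110709384/374896015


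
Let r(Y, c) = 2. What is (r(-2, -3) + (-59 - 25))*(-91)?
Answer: 7462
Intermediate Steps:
(r(-2, -3) + (-59 - 25))*(-91) = (2 + (-59 - 25))*(-91) = (2 - 84)*(-91) = -82*(-91) = 7462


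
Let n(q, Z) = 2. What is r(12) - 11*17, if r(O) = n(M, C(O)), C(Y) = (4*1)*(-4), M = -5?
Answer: -185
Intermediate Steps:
C(Y) = -16 (C(Y) = 4*(-4) = -16)
r(O) = 2
r(12) - 11*17 = 2 - 11*17 = 2 - 187 = -185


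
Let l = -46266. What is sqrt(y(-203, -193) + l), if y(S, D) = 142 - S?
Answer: I*sqrt(45921) ≈ 214.29*I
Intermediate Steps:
sqrt(y(-203, -193) + l) = sqrt((142 - 1*(-203)) - 46266) = sqrt((142 + 203) - 46266) = sqrt(345 - 46266) = sqrt(-45921) = I*sqrt(45921)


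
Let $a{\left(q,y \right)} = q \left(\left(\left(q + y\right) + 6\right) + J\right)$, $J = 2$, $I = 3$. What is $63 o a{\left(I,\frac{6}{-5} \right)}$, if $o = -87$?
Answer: $- \frac{805707}{5} \approx -1.6114 \cdot 10^{5}$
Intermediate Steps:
$a{\left(q,y \right)} = q \left(8 + q + y\right)$ ($a{\left(q,y \right)} = q \left(\left(\left(q + y\right) + 6\right) + 2\right) = q \left(\left(6 + q + y\right) + 2\right) = q \left(8 + q + y\right)$)
$63 o a{\left(I,\frac{6}{-5} \right)} = 63 \left(-87\right) 3 \left(8 + 3 + \frac{6}{-5}\right) = - 5481 \cdot 3 \left(8 + 3 + 6 \left(- \frac{1}{5}\right)\right) = - 5481 \cdot 3 \left(8 + 3 - \frac{6}{5}\right) = - 5481 \cdot 3 \cdot \frac{49}{5} = \left(-5481\right) \frac{147}{5} = - \frac{805707}{5}$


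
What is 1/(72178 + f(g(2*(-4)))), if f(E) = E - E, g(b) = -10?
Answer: 1/72178 ≈ 1.3855e-5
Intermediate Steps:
f(E) = 0
1/(72178 + f(g(2*(-4)))) = 1/(72178 + 0) = 1/72178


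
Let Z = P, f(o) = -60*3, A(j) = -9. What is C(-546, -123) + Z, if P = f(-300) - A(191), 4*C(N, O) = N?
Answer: -615/2 ≈ -307.50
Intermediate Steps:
C(N, O) = N/4
f(o) = -180
P = -171 (P = -180 - 1*(-9) = -180 + 9 = -171)
Z = -171
C(-546, -123) + Z = (¼)*(-546) - 171 = -273/2 - 171 = -615/2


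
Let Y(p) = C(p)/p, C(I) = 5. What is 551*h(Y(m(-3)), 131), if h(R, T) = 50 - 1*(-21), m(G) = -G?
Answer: 39121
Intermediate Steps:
Y(p) = 5/p
h(R, T) = 71 (h(R, T) = 50 + 21 = 71)
551*h(Y(m(-3)), 131) = 551*71 = 39121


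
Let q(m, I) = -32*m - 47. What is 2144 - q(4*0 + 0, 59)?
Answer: 2191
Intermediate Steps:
q(m, I) = -47 - 32*m
2144 - q(4*0 + 0, 59) = 2144 - (-47 - 32*(4*0 + 0)) = 2144 - (-47 - 32*(0 + 0)) = 2144 - (-47 - 32*0) = 2144 - (-47 + 0) = 2144 - 1*(-47) = 2144 + 47 = 2191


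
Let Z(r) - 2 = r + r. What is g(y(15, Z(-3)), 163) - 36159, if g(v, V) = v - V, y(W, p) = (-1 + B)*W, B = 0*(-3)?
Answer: -36337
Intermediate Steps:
B = 0
Z(r) = 2 + 2*r (Z(r) = 2 + (r + r) = 2 + 2*r)
y(W, p) = -W (y(W, p) = (-1 + 0)*W = -W)
g(y(15, Z(-3)), 163) - 36159 = (-1*15 - 1*163) - 36159 = (-15 - 163) - 36159 = -178 - 36159 = -36337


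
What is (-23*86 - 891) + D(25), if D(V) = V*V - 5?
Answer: -2249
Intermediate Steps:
D(V) = -5 + V² (D(V) = V² - 5 = -5 + V²)
(-23*86 - 891) + D(25) = (-23*86 - 891) + (-5 + 25²) = (-1978 - 891) + (-5 + 625) = -2869 + 620 = -2249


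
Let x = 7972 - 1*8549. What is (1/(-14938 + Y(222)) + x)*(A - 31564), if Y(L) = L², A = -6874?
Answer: 380875242379/17173 ≈ 2.2179e+7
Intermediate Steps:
x = -577 (x = 7972 - 8549 = -577)
(1/(-14938 + Y(222)) + x)*(A - 31564) = (1/(-14938 + 222²) - 577)*(-6874 - 31564) = (1/(-14938 + 49284) - 577)*(-38438) = (1/34346 - 577)*(-38438) = -19817641/34346*(-38438) = 380875242379/17173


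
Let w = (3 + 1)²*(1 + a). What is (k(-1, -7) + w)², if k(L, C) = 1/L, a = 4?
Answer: 6241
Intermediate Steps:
w = 80 (w = (3 + 1)²*(1 + 4) = 4²*5 = 16*5 = 80)
(k(-1, -7) + w)² = (1/(-1) + 80)² = (-1 + 80)² = 79² = 6241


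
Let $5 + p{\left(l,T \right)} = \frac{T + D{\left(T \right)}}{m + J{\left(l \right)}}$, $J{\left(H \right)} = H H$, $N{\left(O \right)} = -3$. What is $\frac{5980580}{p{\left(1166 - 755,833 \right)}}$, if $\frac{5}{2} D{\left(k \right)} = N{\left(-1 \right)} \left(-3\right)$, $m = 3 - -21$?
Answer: $- \frac{2525972720250}{2109721} \approx -1.1973 \cdot 10^{6}$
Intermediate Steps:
$m = 24$ ($m = 3 + 21 = 24$)
$J{\left(H \right)} = H^{2}$
$D{\left(k \right)} = \frac{18}{5}$ ($D{\left(k \right)} = \frac{2 \left(\left(-3\right) \left(-3\right)\right)}{5} = \frac{2}{5} \cdot 9 = \frac{18}{5}$)
$p{\left(l,T \right)} = -5 + \frac{\frac{18}{5} + T}{24 + l^{2}}$ ($p{\left(l,T \right)} = -5 + \frac{T + \frac{18}{5}}{24 + l^{2}} = -5 + \frac{\frac{18}{5} + T}{24 + l^{2}}$)
$\frac{5980580}{p{\left(1166 - 755,833 \right)}} = \frac{5980580}{\frac{1}{24 + \left(1166 - 755\right)^{2}} \left(- \frac{582}{5} + 833 - 5 \left(1166 - 755\right)^{2}\right)} = \frac{5980580}{\frac{1}{24 + 411^{2}} \left(- \frac{582}{5} + 833 - 5 \cdot 411^{2}\right)} = \frac{5980580}{\frac{1}{24 + 168921} \left(- \frac{582}{5} + 833 - 844605\right)} = \frac{5980580}{\frac{1}{168945} \left(- \frac{582}{5} + 833 - 844605\right)} = \frac{5980580}{\frac{1}{168945} \left(- \frac{4219442}{5}\right)} = \frac{5980580}{- \frac{4219442}{844725}} = 5980580 \left(- \frac{844725}{4219442}\right) = - \frac{2525972720250}{2109721}$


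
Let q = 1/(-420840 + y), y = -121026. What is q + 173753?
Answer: 94150843097/541866 ≈ 1.7375e+5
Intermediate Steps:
q = -1/541866 (q = 1/(-420840 - 121026) = 1/(-541866) = -1/541866 ≈ -1.8455e-6)
q + 173753 = -1/541866 + 173753 = 94150843097/541866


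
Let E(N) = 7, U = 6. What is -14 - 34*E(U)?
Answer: -252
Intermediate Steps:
-14 - 34*E(U) = -14 - 34*7 = -14 - 238 = -252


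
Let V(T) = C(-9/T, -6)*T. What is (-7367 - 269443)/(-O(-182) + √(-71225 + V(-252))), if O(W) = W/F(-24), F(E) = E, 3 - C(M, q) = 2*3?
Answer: 43182360/1450831 + 39860640*I*√70469/10155817 ≈ 29.764 + 1041.9*I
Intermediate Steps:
C(M, q) = -3 (C(M, q) = 3 - 2*3 = 3 - 1*6 = 3 - 6 = -3)
O(W) = -W/24 (O(W) = W/(-24) = W*(-1/24) = -W/24)
V(T) = -3*T
(-7367 - 269443)/(-O(-182) + √(-71225 + V(-252))) = (-7367 - 269443)/(-(-1)*(-182)/24 + √(-71225 - 3*(-252))) = -276810/(-1*91/12 + √(-71225 + 756)) = -276810/(-91/12 + √(-70469)) = -276810/(-91/12 + I*√70469)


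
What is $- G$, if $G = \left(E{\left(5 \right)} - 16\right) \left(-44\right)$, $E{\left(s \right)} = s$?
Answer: $-484$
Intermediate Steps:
$G = 484$ ($G = \left(5 - 16\right) \left(-44\right) = \left(-11\right) \left(-44\right) = 484$)
$- G = \left(-1\right) 484 = -484$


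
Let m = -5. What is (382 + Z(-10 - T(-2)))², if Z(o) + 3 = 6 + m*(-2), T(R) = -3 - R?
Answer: 156025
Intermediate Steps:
Z(o) = 13 (Z(o) = -3 + (6 - 5*(-2)) = -3 + (6 + 10) = -3 + 16 = 13)
(382 + Z(-10 - T(-2)))² = (382 + 13)² = 395² = 156025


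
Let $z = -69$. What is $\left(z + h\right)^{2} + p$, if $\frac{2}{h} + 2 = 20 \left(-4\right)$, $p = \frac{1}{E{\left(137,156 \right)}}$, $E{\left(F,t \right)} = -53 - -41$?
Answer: $\frac{96105119}{20172} \approx 4764.3$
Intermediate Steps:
$E{\left(F,t \right)} = -12$ ($E{\left(F,t \right)} = -53 + 41 = -12$)
$p = - \frac{1}{12}$ ($p = \frac{1}{-12} = - \frac{1}{12} \approx -0.083333$)
$h = - \frac{1}{41}$ ($h = \frac{2}{-2 + 20 \left(-4\right)} = \frac{2}{-2 - 80} = \frac{2}{-82} = 2 \left(- \frac{1}{82}\right) = - \frac{1}{41} \approx -0.02439$)
$\left(z + h\right)^{2} + p = \left(-69 - \frac{1}{41}\right)^{2} - \frac{1}{12} = \left(- \frac{2830}{41}\right)^{2} - \frac{1}{12} = \frac{8008900}{1681} - \frac{1}{12} = \frac{96105119}{20172}$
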